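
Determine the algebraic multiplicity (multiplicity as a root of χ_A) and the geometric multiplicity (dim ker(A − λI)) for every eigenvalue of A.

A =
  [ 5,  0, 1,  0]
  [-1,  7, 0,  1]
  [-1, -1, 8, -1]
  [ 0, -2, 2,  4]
λ = 6: alg = 4, geom = 2

Step 1 — factor the characteristic polynomial to read off the algebraic multiplicities:
  χ_A(x) = (x - 6)^4

Step 2 — compute geometric multiplicities via the rank-nullity identity g(λ) = n − rank(A − λI):
  rank(A − (6)·I) = 2, so dim ker(A − (6)·I) = n − 2 = 2

Summary:
  λ = 6: algebraic multiplicity = 4, geometric multiplicity = 2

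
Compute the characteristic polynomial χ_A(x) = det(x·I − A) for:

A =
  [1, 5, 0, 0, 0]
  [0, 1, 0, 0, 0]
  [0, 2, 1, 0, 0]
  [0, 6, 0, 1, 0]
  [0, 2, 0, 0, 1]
x^5 - 5*x^4 + 10*x^3 - 10*x^2 + 5*x - 1

Expanding det(x·I − A) (e.g. by cofactor expansion or by noting that A is similar to its Jordan form J, which has the same characteristic polynomial as A) gives
  χ_A(x) = x^5 - 5*x^4 + 10*x^3 - 10*x^2 + 5*x - 1
which factors as (x - 1)^5. The eigenvalues (with algebraic multiplicities) are λ = 1 with multiplicity 5.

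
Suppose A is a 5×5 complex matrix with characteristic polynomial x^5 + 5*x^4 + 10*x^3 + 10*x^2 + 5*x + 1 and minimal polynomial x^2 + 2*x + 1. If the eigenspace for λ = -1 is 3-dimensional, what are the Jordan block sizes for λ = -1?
Block sizes for λ = -1: [2, 2, 1]

Step 1 — from the characteristic polynomial, algebraic multiplicity of λ = -1 is 5. From dim ker(A − (-1)·I) = 3, there are exactly 3 Jordan blocks for λ = -1.
Step 2 — from the minimal polynomial, the factor (x + 1)^2 tells us the largest block for λ = -1 has size 2.
Step 3 — with total size 5, 3 blocks, and largest block 2, the block sizes (in nonincreasing order) are [2, 2, 1].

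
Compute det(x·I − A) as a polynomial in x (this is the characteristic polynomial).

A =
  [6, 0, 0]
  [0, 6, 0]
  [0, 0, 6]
x^3 - 18*x^2 + 108*x - 216

Expanding det(x·I − A) (e.g. by cofactor expansion or by noting that A is similar to its Jordan form J, which has the same characteristic polynomial as A) gives
  χ_A(x) = x^3 - 18*x^2 + 108*x - 216
which factors as (x - 6)^3. The eigenvalues (with algebraic multiplicities) are λ = 6 with multiplicity 3.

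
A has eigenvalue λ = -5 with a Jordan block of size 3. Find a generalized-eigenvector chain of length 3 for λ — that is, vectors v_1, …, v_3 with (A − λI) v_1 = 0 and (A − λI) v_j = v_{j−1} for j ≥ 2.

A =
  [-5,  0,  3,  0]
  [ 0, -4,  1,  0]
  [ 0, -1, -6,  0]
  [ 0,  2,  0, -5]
A Jordan chain for λ = -5 of length 3:
v_1 = (-3, 0, 0, 2)ᵀ
v_2 = (0, 1, -1, 2)ᵀ
v_3 = (0, 1, 0, 0)ᵀ

Let N = A − (-5)·I. We want v_3 with N^3 v_3 = 0 but N^2 v_3 ≠ 0; then v_{j-1} := N · v_j for j = 3, …, 2.

Pick v_3 = (0, 1, 0, 0)ᵀ.
Then v_2 = N · v_3 = (0, 1, -1, 2)ᵀ.
Then v_1 = N · v_2 = (-3, 0, 0, 2)ᵀ.

Sanity check: (A − (-5)·I) v_1 = (0, 0, 0, 0)ᵀ = 0. ✓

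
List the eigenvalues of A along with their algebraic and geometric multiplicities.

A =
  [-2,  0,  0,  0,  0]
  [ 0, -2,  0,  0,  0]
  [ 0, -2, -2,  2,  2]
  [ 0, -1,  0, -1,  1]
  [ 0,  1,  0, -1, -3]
λ = -2: alg = 5, geom = 4

Step 1 — factor the characteristic polynomial to read off the algebraic multiplicities:
  χ_A(x) = (x + 2)^5

Step 2 — compute geometric multiplicities via the rank-nullity identity g(λ) = n − rank(A − λI):
  rank(A − (-2)·I) = 1, so dim ker(A − (-2)·I) = n − 1 = 4

Summary:
  λ = -2: algebraic multiplicity = 5, geometric multiplicity = 4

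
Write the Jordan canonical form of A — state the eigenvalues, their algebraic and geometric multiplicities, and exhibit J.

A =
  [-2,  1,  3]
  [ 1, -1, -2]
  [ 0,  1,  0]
J_3(-1)

The characteristic polynomial is
  det(x·I − A) = x^3 + 3*x^2 + 3*x + 1 = (x + 1)^3

Eigenvalues and multiplicities (the geometric multiplicity of λ is n − rank(A − λI), which equals the number of Jordan blocks for λ):
  λ = -1: algebraic multiplicity = 3, geometric multiplicity = 1

Determining the block sizes for each eigenvalue:
  λ = -1: one block (gm = 1), so the single block has size am = 3 → block sizes [3]

Assembling the blocks gives a Jordan form
J =
  [-1,  1,  0]
  [ 0, -1,  1]
  [ 0,  0, -1]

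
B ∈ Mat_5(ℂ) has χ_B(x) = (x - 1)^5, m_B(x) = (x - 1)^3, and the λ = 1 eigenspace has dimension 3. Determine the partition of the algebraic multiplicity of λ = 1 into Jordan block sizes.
Block sizes for λ = 1: [3, 1, 1]

Step 1 — from the characteristic polynomial, algebraic multiplicity of λ = 1 is 5. From dim ker(B − (1)·I) = 3, there are exactly 3 Jordan blocks for λ = 1.
Step 2 — from the minimal polynomial, the factor (x − 1)^3 tells us the largest block for λ = 1 has size 3.
Step 3 — with total size 5, 3 blocks, and largest block 3, the block sizes (in nonincreasing order) are [3, 1, 1].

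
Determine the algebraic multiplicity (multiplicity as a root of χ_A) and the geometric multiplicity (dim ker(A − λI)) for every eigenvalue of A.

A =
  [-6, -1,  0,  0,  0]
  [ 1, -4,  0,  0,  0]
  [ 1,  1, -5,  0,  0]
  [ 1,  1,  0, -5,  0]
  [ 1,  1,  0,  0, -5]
λ = -5: alg = 5, geom = 4

Step 1 — factor the characteristic polynomial to read off the algebraic multiplicities:
  χ_A(x) = (x + 5)^5

Step 2 — compute geometric multiplicities via the rank-nullity identity g(λ) = n − rank(A − λI):
  rank(A − (-5)·I) = 1, so dim ker(A − (-5)·I) = n − 1 = 4

Summary:
  λ = -5: algebraic multiplicity = 5, geometric multiplicity = 4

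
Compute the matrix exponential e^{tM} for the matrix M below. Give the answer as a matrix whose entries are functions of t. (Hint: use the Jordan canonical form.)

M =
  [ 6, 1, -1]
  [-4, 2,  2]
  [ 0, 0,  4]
e^{tM} =
  [2*t*exp(4*t) + exp(4*t), t*exp(4*t), -t*exp(4*t)]
  [-4*t*exp(4*t), -2*t*exp(4*t) + exp(4*t), 2*t*exp(4*t)]
  [0, 0, exp(4*t)]

Strategy: write M = P · J · P⁻¹ where J is a Jordan canonical form, so e^{tM} = P · e^{tJ} · P⁻¹, and e^{tJ} can be computed block-by-block.

M has Jordan form
J =
  [4, 1, 0]
  [0, 4, 0]
  [0, 0, 4]
(up to reordering of blocks).

Per-block formulas:
  For a 2×2 Jordan block J_2(4): exp(t · J_2(4)) = e^(4t)·(I + t·N), where N is the 2×2 nilpotent shift.
  For a 1×1 block at λ = 4: exp(t · [4]) = [e^(4t)].

After assembling e^{tJ} and conjugating by P, we get:

e^{tM} =
  [2*t*exp(4*t) + exp(4*t), t*exp(4*t), -t*exp(4*t)]
  [-4*t*exp(4*t), -2*t*exp(4*t) + exp(4*t), 2*t*exp(4*t)]
  [0, 0, exp(4*t)]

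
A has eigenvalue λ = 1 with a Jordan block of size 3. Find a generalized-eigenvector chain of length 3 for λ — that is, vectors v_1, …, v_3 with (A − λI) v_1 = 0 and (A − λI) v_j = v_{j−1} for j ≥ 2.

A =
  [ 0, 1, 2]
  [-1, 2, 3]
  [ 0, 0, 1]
A Jordan chain for λ = 1 of length 3:
v_1 = (1, 1, 0)ᵀ
v_2 = (2, 3, 0)ᵀ
v_3 = (0, 0, 1)ᵀ

Let N = A − (1)·I. We want v_3 with N^3 v_3 = 0 but N^2 v_3 ≠ 0; then v_{j-1} := N · v_j for j = 3, …, 2.

Pick v_3 = (0, 0, 1)ᵀ.
Then v_2 = N · v_3 = (2, 3, 0)ᵀ.
Then v_1 = N · v_2 = (1, 1, 0)ᵀ.

Sanity check: (A − (1)·I) v_1 = (0, 0, 0)ᵀ = 0. ✓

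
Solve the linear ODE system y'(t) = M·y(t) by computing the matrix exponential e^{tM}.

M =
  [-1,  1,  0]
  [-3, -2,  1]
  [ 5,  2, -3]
e^{tM} =
  [-t^2*exp(-2*t) + t*exp(-2*t) + exp(-2*t), t^2*exp(-2*t)/2 + t*exp(-2*t), t^2*exp(-2*t)/2]
  [t^2*exp(-2*t) - 3*t*exp(-2*t), -t^2*exp(-2*t)/2 + exp(-2*t), -t^2*exp(-2*t)/2 + t*exp(-2*t)]
  [-3*t^2*exp(-2*t) + 5*t*exp(-2*t), 3*t^2*exp(-2*t)/2 + 2*t*exp(-2*t), 3*t^2*exp(-2*t)/2 - t*exp(-2*t) + exp(-2*t)]

Strategy: write M = P · J · P⁻¹ where J is a Jordan canonical form, so e^{tM} = P · e^{tJ} · P⁻¹, and e^{tJ} can be computed block-by-block.

M has Jordan form
J =
  [-2,  1,  0]
  [ 0, -2,  1]
  [ 0,  0, -2]
(up to reordering of blocks).

Per-block formulas:
  For a 3×3 Jordan block J_3(-2): exp(t · J_3(-2)) = e^(-2t)·(I + t·N + (t^2/2)·N^2), where N is the 3×3 nilpotent shift.

After assembling e^{tJ} and conjugating by P, we get:

e^{tM} =
  [-t^2*exp(-2*t) + t*exp(-2*t) + exp(-2*t), t^2*exp(-2*t)/2 + t*exp(-2*t), t^2*exp(-2*t)/2]
  [t^2*exp(-2*t) - 3*t*exp(-2*t), -t^2*exp(-2*t)/2 + exp(-2*t), -t^2*exp(-2*t)/2 + t*exp(-2*t)]
  [-3*t^2*exp(-2*t) + 5*t*exp(-2*t), 3*t^2*exp(-2*t)/2 + 2*t*exp(-2*t), 3*t^2*exp(-2*t)/2 - t*exp(-2*t) + exp(-2*t)]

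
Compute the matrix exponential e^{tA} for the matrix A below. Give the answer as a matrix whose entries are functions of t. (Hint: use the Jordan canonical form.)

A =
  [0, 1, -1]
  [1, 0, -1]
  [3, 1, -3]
e^{tA} =
  [-t^2*exp(-t)/2 + t*exp(-t) + exp(-t), t^2*exp(-t)/2 + t*exp(-t), -t*exp(-t)]
  [-t^2*exp(-t)/2 + t*exp(-t), t^2*exp(-t)/2 + t*exp(-t) + exp(-t), -t*exp(-t)]
  [-t^2*exp(-t) + 3*t*exp(-t), t^2*exp(-t) + t*exp(-t), -2*t*exp(-t) + exp(-t)]

Strategy: write A = P · J · P⁻¹ where J is a Jordan canonical form, so e^{tA} = P · e^{tJ} · P⁻¹, and e^{tJ} can be computed block-by-block.

A has Jordan form
J =
  [-1,  1,  0]
  [ 0, -1,  1]
  [ 0,  0, -1]
(up to reordering of blocks).

Per-block formulas:
  For a 3×3 Jordan block J_3(-1): exp(t · J_3(-1)) = e^(-1t)·(I + t·N + (t^2/2)·N^2), where N is the 3×3 nilpotent shift.

After assembling e^{tJ} and conjugating by P, we get:

e^{tA} =
  [-t^2*exp(-t)/2 + t*exp(-t) + exp(-t), t^2*exp(-t)/2 + t*exp(-t), -t*exp(-t)]
  [-t^2*exp(-t)/2 + t*exp(-t), t^2*exp(-t)/2 + t*exp(-t) + exp(-t), -t*exp(-t)]
  [-t^2*exp(-t) + 3*t*exp(-t), t^2*exp(-t) + t*exp(-t), -2*t*exp(-t) + exp(-t)]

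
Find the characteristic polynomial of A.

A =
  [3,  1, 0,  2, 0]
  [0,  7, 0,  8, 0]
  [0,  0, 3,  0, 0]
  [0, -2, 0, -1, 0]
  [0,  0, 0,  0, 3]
x^5 - 15*x^4 + 90*x^3 - 270*x^2 + 405*x - 243

Expanding det(x·I − A) (e.g. by cofactor expansion or by noting that A is similar to its Jordan form J, which has the same characteristic polynomial as A) gives
  χ_A(x) = x^5 - 15*x^4 + 90*x^3 - 270*x^2 + 405*x - 243
which factors as (x - 3)^5. The eigenvalues (with algebraic multiplicities) are λ = 3 with multiplicity 5.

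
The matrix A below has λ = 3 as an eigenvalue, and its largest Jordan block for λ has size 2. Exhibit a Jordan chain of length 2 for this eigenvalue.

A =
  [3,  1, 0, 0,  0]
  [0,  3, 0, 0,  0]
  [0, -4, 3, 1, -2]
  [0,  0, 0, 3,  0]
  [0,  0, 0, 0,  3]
A Jordan chain for λ = 3 of length 2:
v_1 = (1, 0, -4, 0, 0)ᵀ
v_2 = (0, 1, 0, 0, 0)ᵀ

Let N = A − (3)·I. We want v_2 with N^2 v_2 = 0 but N^1 v_2 ≠ 0; then v_{j-1} := N · v_j for j = 2, …, 2.

Pick v_2 = (0, 1, 0, 0, 0)ᵀ.
Then v_1 = N · v_2 = (1, 0, -4, 0, 0)ᵀ.

Sanity check: (A − (3)·I) v_1 = (0, 0, 0, 0, 0)ᵀ = 0. ✓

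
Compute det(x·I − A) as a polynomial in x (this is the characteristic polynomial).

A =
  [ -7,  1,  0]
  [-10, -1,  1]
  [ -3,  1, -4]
x^3 + 12*x^2 + 48*x + 64

Expanding det(x·I − A) (e.g. by cofactor expansion or by noting that A is similar to its Jordan form J, which has the same characteristic polynomial as A) gives
  χ_A(x) = x^3 + 12*x^2 + 48*x + 64
which factors as (x + 4)^3. The eigenvalues (with algebraic multiplicities) are λ = -4 with multiplicity 3.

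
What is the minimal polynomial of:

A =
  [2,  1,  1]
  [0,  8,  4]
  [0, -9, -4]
x^3 - 6*x^2 + 12*x - 8

The characteristic polynomial is χ_A(x) = (x - 2)^3, so the eigenvalues are known. The minimal polynomial is
  m_A(x) = Π_λ (x − λ)^{k_λ}
where k_λ is the size of the *largest* Jordan block for λ (equivalently, the smallest k with (A − λI)^k v = 0 for every generalised eigenvector v of λ).

  λ = 2: largest Jordan block has size 3, contributing (x − 2)^3

So m_A(x) = (x - 2)^3 = x^3 - 6*x^2 + 12*x - 8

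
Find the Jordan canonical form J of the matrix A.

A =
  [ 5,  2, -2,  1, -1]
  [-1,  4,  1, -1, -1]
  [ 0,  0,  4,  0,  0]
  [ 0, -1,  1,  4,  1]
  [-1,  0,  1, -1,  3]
J_3(4) ⊕ J_2(4)

The characteristic polynomial is
  det(x·I − A) = x^5 - 20*x^4 + 160*x^3 - 640*x^2 + 1280*x - 1024 = (x - 4)^5

Eigenvalues and multiplicities (the geometric multiplicity of λ is n − rank(A − λI), which equals the number of Jordan blocks for λ):
  λ = 4: algebraic multiplicity = 5, geometric multiplicity = 2

Determining the block sizes for each eigenvalue:
  λ = 4: with am = 5 and gm = 2, the partition is not yet determined (e.g. several partitions of 5 into 2 parts exist). Let N = A − (4)·I. Computing rank(N^1) = 3, rank(N^2) = 1, rank(N^3) = 0; the number of blocks of size ≥ j is rank(N^{j−1}) − rank(N^j), giving [2, 2, 1]. So we have 1 block(s) of size 3, 1 block(s) of size 2 → block sizes [3, 2]

Assembling the blocks gives a Jordan form
J =
  [4, 1, 0, 0, 0]
  [0, 4, 1, 0, 0]
  [0, 0, 4, 0, 0]
  [0, 0, 0, 4, 1]
  [0, 0, 0, 0, 4]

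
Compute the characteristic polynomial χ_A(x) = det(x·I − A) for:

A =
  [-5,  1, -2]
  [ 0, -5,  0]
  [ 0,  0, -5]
x^3 + 15*x^2 + 75*x + 125

Expanding det(x·I − A) (e.g. by cofactor expansion or by noting that A is similar to its Jordan form J, which has the same characteristic polynomial as A) gives
  χ_A(x) = x^3 + 15*x^2 + 75*x + 125
which factors as (x + 5)^3. The eigenvalues (with algebraic multiplicities) are λ = -5 with multiplicity 3.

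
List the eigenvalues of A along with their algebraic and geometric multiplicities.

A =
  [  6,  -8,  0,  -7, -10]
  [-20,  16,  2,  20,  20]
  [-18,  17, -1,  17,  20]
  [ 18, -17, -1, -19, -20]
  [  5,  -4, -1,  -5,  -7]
λ = -2: alg = 4, geom = 2; λ = 3: alg = 1, geom = 1

Step 1 — factor the characteristic polynomial to read off the algebraic multiplicities:
  χ_A(x) = (x - 3)*(x + 2)^4

Step 2 — compute geometric multiplicities via the rank-nullity identity g(λ) = n − rank(A − λI):
  rank(A − (-2)·I) = 3, so dim ker(A − (-2)·I) = n − 3 = 2
  rank(A − (3)·I) = 4, so dim ker(A − (3)·I) = n − 4 = 1

Summary:
  λ = -2: algebraic multiplicity = 4, geometric multiplicity = 2
  λ = 3: algebraic multiplicity = 1, geometric multiplicity = 1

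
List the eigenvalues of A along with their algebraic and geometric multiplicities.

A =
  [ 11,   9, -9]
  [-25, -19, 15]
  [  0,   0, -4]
λ = -4: alg = 3, geom = 2

Step 1 — factor the characteristic polynomial to read off the algebraic multiplicities:
  χ_A(x) = (x + 4)^3

Step 2 — compute geometric multiplicities via the rank-nullity identity g(λ) = n − rank(A − λI):
  rank(A − (-4)·I) = 1, so dim ker(A − (-4)·I) = n − 1 = 2

Summary:
  λ = -4: algebraic multiplicity = 3, geometric multiplicity = 2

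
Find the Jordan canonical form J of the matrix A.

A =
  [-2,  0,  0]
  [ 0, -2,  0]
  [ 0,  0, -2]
J_1(-2) ⊕ J_1(-2) ⊕ J_1(-2)

The characteristic polynomial is
  det(x·I − A) = x^3 + 6*x^2 + 12*x + 8 = (x + 2)^3

Eigenvalues and multiplicities (the geometric multiplicity of λ is n − rank(A − λI), which equals the number of Jordan blocks for λ):
  λ = -2: algebraic multiplicity = 3, geometric multiplicity = 3

Determining the block sizes for each eigenvalue:
  λ = -2: gm = am = 3, so every block has size 1 → block sizes [1, 1, 1]

Assembling the blocks gives a Jordan form
J =
  [-2,  0,  0]
  [ 0, -2,  0]
  [ 0,  0, -2]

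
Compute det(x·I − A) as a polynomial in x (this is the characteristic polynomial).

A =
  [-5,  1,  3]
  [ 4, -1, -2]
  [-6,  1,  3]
x^3 + 3*x^2 + 3*x + 1

Expanding det(x·I − A) (e.g. by cofactor expansion or by noting that A is similar to its Jordan form J, which has the same characteristic polynomial as A) gives
  χ_A(x) = x^3 + 3*x^2 + 3*x + 1
which factors as (x + 1)^3. The eigenvalues (with algebraic multiplicities) are λ = -1 with multiplicity 3.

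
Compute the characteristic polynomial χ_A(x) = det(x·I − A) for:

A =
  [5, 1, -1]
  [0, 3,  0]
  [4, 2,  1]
x^3 - 9*x^2 + 27*x - 27

Expanding det(x·I − A) (e.g. by cofactor expansion or by noting that A is similar to its Jordan form J, which has the same characteristic polynomial as A) gives
  χ_A(x) = x^3 - 9*x^2 + 27*x - 27
which factors as (x - 3)^3. The eigenvalues (with algebraic multiplicities) are λ = 3 with multiplicity 3.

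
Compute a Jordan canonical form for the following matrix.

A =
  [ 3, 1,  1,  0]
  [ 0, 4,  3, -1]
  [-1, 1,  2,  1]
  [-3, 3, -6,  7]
J_2(4) ⊕ J_2(4)

The characteristic polynomial is
  det(x·I − A) = x^4 - 16*x^3 + 96*x^2 - 256*x + 256 = (x - 4)^4

Eigenvalues and multiplicities (the geometric multiplicity of λ is n − rank(A − λI), which equals the number of Jordan blocks for λ):
  λ = 4: algebraic multiplicity = 4, geometric multiplicity = 2

Determining the block sizes for each eigenvalue:
  λ = 4: with am = 4 and gm = 2, the partition is not yet determined (e.g. several partitions of 4 into 2 parts exist). Let N = A − (4)·I. Computing rank(N^1) = 2, rank(N^2) = 0; the number of blocks of size ≥ j is rank(N^{j−1}) − rank(N^j), giving [2, 2]. So we have 2 block(s) of size 2 → block sizes [2, 2]

Assembling the blocks gives a Jordan form
J =
  [4, 1, 0, 0]
  [0, 4, 0, 0]
  [0, 0, 4, 1]
  [0, 0, 0, 4]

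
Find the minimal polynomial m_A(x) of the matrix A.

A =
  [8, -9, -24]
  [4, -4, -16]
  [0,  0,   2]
x^2 - 4*x + 4

The characteristic polynomial is χ_A(x) = (x - 2)^3, so the eigenvalues are known. The minimal polynomial is
  m_A(x) = Π_λ (x − λ)^{k_λ}
where k_λ is the size of the *largest* Jordan block for λ (equivalently, the smallest k with (A − λI)^k v = 0 for every generalised eigenvector v of λ).

  λ = 2: largest Jordan block has size 2, contributing (x − 2)^2

So m_A(x) = (x - 2)^2 = x^2 - 4*x + 4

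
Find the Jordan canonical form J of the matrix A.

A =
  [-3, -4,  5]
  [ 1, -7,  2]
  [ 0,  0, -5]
J_3(-5)

The characteristic polynomial is
  det(x·I − A) = x^3 + 15*x^2 + 75*x + 125 = (x + 5)^3

Eigenvalues and multiplicities (the geometric multiplicity of λ is n − rank(A − λI), which equals the number of Jordan blocks for λ):
  λ = -5: algebraic multiplicity = 3, geometric multiplicity = 1

Determining the block sizes for each eigenvalue:
  λ = -5: one block (gm = 1), so the single block has size am = 3 → block sizes [3]

Assembling the blocks gives a Jordan form
J =
  [-5,  1,  0]
  [ 0, -5,  1]
  [ 0,  0, -5]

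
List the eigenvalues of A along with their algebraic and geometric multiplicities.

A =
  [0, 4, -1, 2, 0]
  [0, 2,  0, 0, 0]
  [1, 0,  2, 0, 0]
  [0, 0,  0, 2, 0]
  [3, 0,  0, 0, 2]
λ = 1: alg = 2, geom = 1; λ = 2: alg = 3, geom = 3

Step 1 — factor the characteristic polynomial to read off the algebraic multiplicities:
  χ_A(x) = (x - 2)^3*(x - 1)^2

Step 2 — compute geometric multiplicities via the rank-nullity identity g(λ) = n − rank(A − λI):
  rank(A − (1)·I) = 4, so dim ker(A − (1)·I) = n − 4 = 1
  rank(A − (2)·I) = 2, so dim ker(A − (2)·I) = n − 2 = 3

Summary:
  λ = 1: algebraic multiplicity = 2, geometric multiplicity = 1
  λ = 2: algebraic multiplicity = 3, geometric multiplicity = 3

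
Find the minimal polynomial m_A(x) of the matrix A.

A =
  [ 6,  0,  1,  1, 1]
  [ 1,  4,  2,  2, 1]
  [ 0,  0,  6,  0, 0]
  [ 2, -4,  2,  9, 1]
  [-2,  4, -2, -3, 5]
x^3 - 18*x^2 + 108*x - 216

The characteristic polynomial is χ_A(x) = (x - 6)^5, so the eigenvalues are known. The minimal polynomial is
  m_A(x) = Π_λ (x − λ)^{k_λ}
where k_λ is the size of the *largest* Jordan block for λ (equivalently, the smallest k with (A − λI)^k v = 0 for every generalised eigenvector v of λ).

  λ = 6: largest Jordan block has size 3, contributing (x − 6)^3

So m_A(x) = (x - 6)^3 = x^3 - 18*x^2 + 108*x - 216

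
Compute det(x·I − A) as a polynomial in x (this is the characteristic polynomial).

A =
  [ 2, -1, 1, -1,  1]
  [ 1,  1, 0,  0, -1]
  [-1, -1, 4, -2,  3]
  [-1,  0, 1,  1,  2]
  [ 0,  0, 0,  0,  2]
x^5 - 10*x^4 + 40*x^3 - 80*x^2 + 80*x - 32

Expanding det(x·I − A) (e.g. by cofactor expansion or by noting that A is similar to its Jordan form J, which has the same characteristic polynomial as A) gives
  χ_A(x) = x^5 - 10*x^4 + 40*x^3 - 80*x^2 + 80*x - 32
which factors as (x - 2)^5. The eigenvalues (with algebraic multiplicities) are λ = 2 with multiplicity 5.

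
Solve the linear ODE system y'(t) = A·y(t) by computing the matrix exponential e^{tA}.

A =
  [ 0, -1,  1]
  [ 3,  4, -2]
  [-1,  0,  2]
e^{tA} =
  [-2*t*exp(2*t) + exp(2*t), -t*exp(2*t), t*exp(2*t)]
  [t^2*exp(2*t) + 3*t*exp(2*t), t^2*exp(2*t)/2 + 2*t*exp(2*t) + exp(2*t), -t^2*exp(2*t)/2 - 2*t*exp(2*t)]
  [t^2*exp(2*t) - t*exp(2*t), t^2*exp(2*t)/2, -t^2*exp(2*t)/2 + exp(2*t)]

Strategy: write A = P · J · P⁻¹ where J is a Jordan canonical form, so e^{tA} = P · e^{tJ} · P⁻¹, and e^{tJ} can be computed block-by-block.

A has Jordan form
J =
  [2, 1, 0]
  [0, 2, 1]
  [0, 0, 2]
(up to reordering of blocks).

Per-block formulas:
  For a 3×3 Jordan block J_3(2): exp(t · J_3(2)) = e^(2t)·(I + t·N + (t^2/2)·N^2), where N is the 3×3 nilpotent shift.

After assembling e^{tJ} and conjugating by P, we get:

e^{tA} =
  [-2*t*exp(2*t) + exp(2*t), -t*exp(2*t), t*exp(2*t)]
  [t^2*exp(2*t) + 3*t*exp(2*t), t^2*exp(2*t)/2 + 2*t*exp(2*t) + exp(2*t), -t^2*exp(2*t)/2 - 2*t*exp(2*t)]
  [t^2*exp(2*t) - t*exp(2*t), t^2*exp(2*t)/2, -t^2*exp(2*t)/2 + exp(2*t)]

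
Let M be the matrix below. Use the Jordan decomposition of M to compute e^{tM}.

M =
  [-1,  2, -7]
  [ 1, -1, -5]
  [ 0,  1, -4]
e^{tM} =
  [3*t^2*exp(-2*t)/2 + t*exp(-2*t) + exp(-2*t), -3*t^2*exp(-2*t)/2 + 2*t*exp(-2*t), -3*t^2*exp(-2*t)/2 - 7*t*exp(-2*t)]
  [t^2*exp(-2*t) + t*exp(-2*t), -t^2*exp(-2*t) + t*exp(-2*t) + exp(-2*t), -t^2*exp(-2*t) - 5*t*exp(-2*t)]
  [t^2*exp(-2*t)/2, -t^2*exp(-2*t)/2 + t*exp(-2*t), -t^2*exp(-2*t)/2 - 2*t*exp(-2*t) + exp(-2*t)]

Strategy: write M = P · J · P⁻¹ where J is a Jordan canonical form, so e^{tM} = P · e^{tJ} · P⁻¹, and e^{tJ} can be computed block-by-block.

M has Jordan form
J =
  [-2,  1,  0]
  [ 0, -2,  1]
  [ 0,  0, -2]
(up to reordering of blocks).

Per-block formulas:
  For a 3×3 Jordan block J_3(-2): exp(t · J_3(-2)) = e^(-2t)·(I + t·N + (t^2/2)·N^2), where N is the 3×3 nilpotent shift.

After assembling e^{tJ} and conjugating by P, we get:

e^{tM} =
  [3*t^2*exp(-2*t)/2 + t*exp(-2*t) + exp(-2*t), -3*t^2*exp(-2*t)/2 + 2*t*exp(-2*t), -3*t^2*exp(-2*t)/2 - 7*t*exp(-2*t)]
  [t^2*exp(-2*t) + t*exp(-2*t), -t^2*exp(-2*t) + t*exp(-2*t) + exp(-2*t), -t^2*exp(-2*t) - 5*t*exp(-2*t)]
  [t^2*exp(-2*t)/2, -t^2*exp(-2*t)/2 + t*exp(-2*t), -t^2*exp(-2*t)/2 - 2*t*exp(-2*t) + exp(-2*t)]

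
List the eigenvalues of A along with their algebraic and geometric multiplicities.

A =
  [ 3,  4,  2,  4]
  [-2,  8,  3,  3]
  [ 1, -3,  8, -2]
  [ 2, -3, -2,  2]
λ = 3: alg = 1, geom = 1; λ = 6: alg = 3, geom = 1

Step 1 — factor the characteristic polynomial to read off the algebraic multiplicities:
  χ_A(x) = (x - 6)^3*(x - 3)

Step 2 — compute geometric multiplicities via the rank-nullity identity g(λ) = n − rank(A − λI):
  rank(A − (3)·I) = 3, so dim ker(A − (3)·I) = n − 3 = 1
  rank(A − (6)·I) = 3, so dim ker(A − (6)·I) = n − 3 = 1

Summary:
  λ = 3: algebraic multiplicity = 1, geometric multiplicity = 1
  λ = 6: algebraic multiplicity = 3, geometric multiplicity = 1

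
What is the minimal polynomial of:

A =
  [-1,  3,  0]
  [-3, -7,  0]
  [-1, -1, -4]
x^2 + 8*x + 16

The characteristic polynomial is χ_A(x) = (x + 4)^3, so the eigenvalues are known. The minimal polynomial is
  m_A(x) = Π_λ (x − λ)^{k_λ}
where k_λ is the size of the *largest* Jordan block for λ (equivalently, the smallest k with (A − λI)^k v = 0 for every generalised eigenvector v of λ).

  λ = -4: largest Jordan block has size 2, contributing (x + 4)^2

So m_A(x) = (x + 4)^2 = x^2 + 8*x + 16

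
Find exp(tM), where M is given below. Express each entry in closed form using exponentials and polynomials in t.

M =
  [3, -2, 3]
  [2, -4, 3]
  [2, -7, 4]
e^{tM} =
  [3*t^2*exp(t) + 2*t*exp(t) + exp(t), -15*t^2*exp(t)/2 - 2*t*exp(t), 9*t^2*exp(t)/2 + 3*t*exp(t)]
  [2*t*exp(t), -5*t*exp(t) + exp(t), 3*t*exp(t)]
  [-2*t^2*exp(t) + 2*t*exp(t), 5*t^2*exp(t) - 7*t*exp(t), -3*t^2*exp(t) + 3*t*exp(t) + exp(t)]

Strategy: write M = P · J · P⁻¹ where J is a Jordan canonical form, so e^{tM} = P · e^{tJ} · P⁻¹, and e^{tJ} can be computed block-by-block.

M has Jordan form
J =
  [1, 1, 0]
  [0, 1, 1]
  [0, 0, 1]
(up to reordering of blocks).

Per-block formulas:
  For a 3×3 Jordan block J_3(1): exp(t · J_3(1)) = e^(1t)·(I + t·N + (t^2/2)·N^2), where N is the 3×3 nilpotent shift.

After assembling e^{tJ} and conjugating by P, we get:

e^{tM} =
  [3*t^2*exp(t) + 2*t*exp(t) + exp(t), -15*t^2*exp(t)/2 - 2*t*exp(t), 9*t^2*exp(t)/2 + 3*t*exp(t)]
  [2*t*exp(t), -5*t*exp(t) + exp(t), 3*t*exp(t)]
  [-2*t^2*exp(t) + 2*t*exp(t), 5*t^2*exp(t) - 7*t*exp(t), -3*t^2*exp(t) + 3*t*exp(t) + exp(t)]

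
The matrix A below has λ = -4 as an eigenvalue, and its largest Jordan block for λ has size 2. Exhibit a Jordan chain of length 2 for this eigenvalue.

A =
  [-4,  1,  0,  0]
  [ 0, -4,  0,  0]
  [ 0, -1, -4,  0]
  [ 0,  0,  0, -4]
A Jordan chain for λ = -4 of length 2:
v_1 = (1, 0, -1, 0)ᵀ
v_2 = (0, 1, 0, 0)ᵀ

Let N = A − (-4)·I. We want v_2 with N^2 v_2 = 0 but N^1 v_2 ≠ 0; then v_{j-1} := N · v_j for j = 2, …, 2.

Pick v_2 = (0, 1, 0, 0)ᵀ.
Then v_1 = N · v_2 = (1, 0, -1, 0)ᵀ.

Sanity check: (A − (-4)·I) v_1 = (0, 0, 0, 0)ᵀ = 0. ✓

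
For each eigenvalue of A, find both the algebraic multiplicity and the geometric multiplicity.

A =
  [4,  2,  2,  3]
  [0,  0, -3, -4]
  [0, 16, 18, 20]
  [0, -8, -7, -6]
λ = 4: alg = 4, geom = 2

Step 1 — factor the characteristic polynomial to read off the algebraic multiplicities:
  χ_A(x) = (x - 4)^4

Step 2 — compute geometric multiplicities via the rank-nullity identity g(λ) = n − rank(A − λI):
  rank(A − (4)·I) = 2, so dim ker(A − (4)·I) = n − 2 = 2

Summary:
  λ = 4: algebraic multiplicity = 4, geometric multiplicity = 2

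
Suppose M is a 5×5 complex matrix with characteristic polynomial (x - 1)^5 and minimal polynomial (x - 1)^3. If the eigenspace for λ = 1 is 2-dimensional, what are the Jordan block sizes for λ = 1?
Block sizes for λ = 1: [3, 2]

Step 1 — from the characteristic polynomial, algebraic multiplicity of λ = 1 is 5. From dim ker(M − (1)·I) = 2, there are exactly 2 Jordan blocks for λ = 1.
Step 2 — from the minimal polynomial, the factor (x − 1)^3 tells us the largest block for λ = 1 has size 3.
Step 3 — with total size 5, 2 blocks, and largest block 3, the block sizes (in nonincreasing order) are [3, 2].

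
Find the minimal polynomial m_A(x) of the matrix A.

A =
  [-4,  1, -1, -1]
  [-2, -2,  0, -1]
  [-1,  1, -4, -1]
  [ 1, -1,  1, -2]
x^3 + 9*x^2 + 27*x + 27

The characteristic polynomial is χ_A(x) = (x + 3)^4, so the eigenvalues are known. The minimal polynomial is
  m_A(x) = Π_λ (x − λ)^{k_λ}
where k_λ is the size of the *largest* Jordan block for λ (equivalently, the smallest k with (A − λI)^k v = 0 for every generalised eigenvector v of λ).

  λ = -3: largest Jordan block has size 3, contributing (x + 3)^3

So m_A(x) = (x + 3)^3 = x^3 + 9*x^2 + 27*x + 27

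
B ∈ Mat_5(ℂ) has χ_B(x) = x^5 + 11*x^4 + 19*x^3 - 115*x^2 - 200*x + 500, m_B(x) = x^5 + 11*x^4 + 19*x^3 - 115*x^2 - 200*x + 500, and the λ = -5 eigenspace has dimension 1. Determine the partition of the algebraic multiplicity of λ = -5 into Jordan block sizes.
Block sizes for λ = -5: [3]

Step 1 — from the characteristic polynomial, algebraic multiplicity of λ = -5 is 3. From dim ker(B − (-5)·I) = 1, there are exactly 1 Jordan blocks for λ = -5.
Step 2 — from the minimal polynomial, the factor (x + 5)^3 tells us the largest block for λ = -5 has size 3.
Step 3 — with total size 3, 1 blocks, and largest block 3, the block sizes (in nonincreasing order) are [3].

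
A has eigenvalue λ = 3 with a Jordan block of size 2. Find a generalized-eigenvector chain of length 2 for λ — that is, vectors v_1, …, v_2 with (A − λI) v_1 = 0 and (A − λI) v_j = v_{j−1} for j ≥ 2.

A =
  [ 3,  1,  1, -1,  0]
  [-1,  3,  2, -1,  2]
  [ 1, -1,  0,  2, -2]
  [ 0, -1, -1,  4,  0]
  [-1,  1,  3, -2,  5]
A Jordan chain for λ = 3 of length 2:
v_1 = (0, -1, 1, 0, -1)ᵀ
v_2 = (1, 0, 0, 0, 0)ᵀ

Let N = A − (3)·I. We want v_2 with N^2 v_2 = 0 but N^1 v_2 ≠ 0; then v_{j-1} := N · v_j for j = 2, …, 2.

Pick v_2 = (1, 0, 0, 0, 0)ᵀ.
Then v_1 = N · v_2 = (0, -1, 1, 0, -1)ᵀ.

Sanity check: (A − (3)·I) v_1 = (0, 0, 0, 0, 0)ᵀ = 0. ✓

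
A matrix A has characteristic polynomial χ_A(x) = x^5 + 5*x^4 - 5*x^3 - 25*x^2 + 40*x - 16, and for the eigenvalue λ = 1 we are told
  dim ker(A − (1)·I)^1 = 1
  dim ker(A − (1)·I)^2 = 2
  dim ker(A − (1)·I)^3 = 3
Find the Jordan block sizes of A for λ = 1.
Block sizes for λ = 1: [3]

From the dimensions of kernels of powers, the number of Jordan blocks of size at least j is d_j − d_{j−1} where d_j = dim ker(N^j) (with d_0 = 0). Computing the differences gives [1, 1, 1].
The number of blocks of size exactly k is (#blocks of size ≥ k) − (#blocks of size ≥ k + 1), so the partition is: 1 block(s) of size 3.
In nonincreasing order the block sizes are [3].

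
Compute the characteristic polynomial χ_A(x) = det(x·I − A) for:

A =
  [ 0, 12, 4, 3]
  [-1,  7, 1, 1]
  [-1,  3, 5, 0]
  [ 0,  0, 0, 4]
x^4 - 16*x^3 + 96*x^2 - 256*x + 256

Expanding det(x·I − A) (e.g. by cofactor expansion or by noting that A is similar to its Jordan form J, which has the same characteristic polynomial as A) gives
  χ_A(x) = x^4 - 16*x^3 + 96*x^2 - 256*x + 256
which factors as (x - 4)^4. The eigenvalues (with algebraic multiplicities) are λ = 4 with multiplicity 4.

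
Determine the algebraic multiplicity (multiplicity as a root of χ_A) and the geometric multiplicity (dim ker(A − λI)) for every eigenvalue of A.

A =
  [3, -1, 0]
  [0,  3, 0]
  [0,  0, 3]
λ = 3: alg = 3, geom = 2

Step 1 — factor the characteristic polynomial to read off the algebraic multiplicities:
  χ_A(x) = (x - 3)^3

Step 2 — compute geometric multiplicities via the rank-nullity identity g(λ) = n − rank(A − λI):
  rank(A − (3)·I) = 1, so dim ker(A − (3)·I) = n − 1 = 2

Summary:
  λ = 3: algebraic multiplicity = 3, geometric multiplicity = 2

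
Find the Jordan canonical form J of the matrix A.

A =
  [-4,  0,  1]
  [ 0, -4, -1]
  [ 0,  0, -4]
J_2(-4) ⊕ J_1(-4)

The characteristic polynomial is
  det(x·I − A) = x^3 + 12*x^2 + 48*x + 64 = (x + 4)^3

Eigenvalues and multiplicities (the geometric multiplicity of λ is n − rank(A − λI), which equals the number of Jordan blocks for λ):
  λ = -4: algebraic multiplicity = 3, geometric multiplicity = 2

Determining the block sizes for each eigenvalue:
  λ = -4: 2 blocks summing to 3 forces exactly one block of size 2 and the rest size 1 → block sizes [2, 1]

Assembling the blocks gives a Jordan form
J =
  [-4,  1,  0]
  [ 0, -4,  0]
  [ 0,  0, -4]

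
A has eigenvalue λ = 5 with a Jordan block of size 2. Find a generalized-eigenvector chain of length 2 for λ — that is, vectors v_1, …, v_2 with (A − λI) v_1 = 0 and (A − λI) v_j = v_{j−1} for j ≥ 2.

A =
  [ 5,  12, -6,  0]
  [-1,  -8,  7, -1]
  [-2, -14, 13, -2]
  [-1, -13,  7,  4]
A Jordan chain for λ = 5 of length 2:
v_1 = (0, -1, -2, -1)ᵀ
v_2 = (1, 0, 0, 0)ᵀ

Let N = A − (5)·I. We want v_2 with N^2 v_2 = 0 but N^1 v_2 ≠ 0; then v_{j-1} := N · v_j for j = 2, …, 2.

Pick v_2 = (1, 0, 0, 0)ᵀ.
Then v_1 = N · v_2 = (0, -1, -2, -1)ᵀ.

Sanity check: (A − (5)·I) v_1 = (0, 0, 0, 0)ᵀ = 0. ✓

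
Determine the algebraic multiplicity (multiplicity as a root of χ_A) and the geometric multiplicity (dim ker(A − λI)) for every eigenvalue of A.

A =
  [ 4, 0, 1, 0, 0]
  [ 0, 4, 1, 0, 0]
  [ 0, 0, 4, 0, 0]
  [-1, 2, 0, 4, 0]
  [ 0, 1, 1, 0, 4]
λ = 4: alg = 5, geom = 2

Step 1 — factor the characteristic polynomial to read off the algebraic multiplicities:
  χ_A(x) = (x - 4)^5

Step 2 — compute geometric multiplicities via the rank-nullity identity g(λ) = n − rank(A − λI):
  rank(A − (4)·I) = 3, so dim ker(A − (4)·I) = n − 3 = 2

Summary:
  λ = 4: algebraic multiplicity = 5, geometric multiplicity = 2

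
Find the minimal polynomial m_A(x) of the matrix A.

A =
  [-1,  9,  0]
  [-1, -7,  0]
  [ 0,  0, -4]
x^2 + 8*x + 16

The characteristic polynomial is χ_A(x) = (x + 4)^3, so the eigenvalues are known. The minimal polynomial is
  m_A(x) = Π_λ (x − λ)^{k_λ}
where k_λ is the size of the *largest* Jordan block for λ (equivalently, the smallest k with (A − λI)^k v = 0 for every generalised eigenvector v of λ).

  λ = -4: largest Jordan block has size 2, contributing (x + 4)^2

So m_A(x) = (x + 4)^2 = x^2 + 8*x + 16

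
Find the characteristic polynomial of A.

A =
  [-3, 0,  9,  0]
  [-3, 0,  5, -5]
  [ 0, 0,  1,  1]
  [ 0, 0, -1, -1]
x^4 + 3*x^3

Expanding det(x·I − A) (e.g. by cofactor expansion or by noting that A is similar to its Jordan form J, which has the same characteristic polynomial as A) gives
  χ_A(x) = x^4 + 3*x^3
which factors as x^3*(x + 3). The eigenvalues (with algebraic multiplicities) are λ = -3 with multiplicity 1, λ = 0 with multiplicity 3.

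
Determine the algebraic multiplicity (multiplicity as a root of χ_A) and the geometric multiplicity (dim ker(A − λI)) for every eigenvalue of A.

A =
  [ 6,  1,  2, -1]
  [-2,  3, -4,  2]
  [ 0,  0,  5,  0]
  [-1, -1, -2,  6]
λ = 5: alg = 4, geom = 3

Step 1 — factor the characteristic polynomial to read off the algebraic multiplicities:
  χ_A(x) = (x - 5)^4

Step 2 — compute geometric multiplicities via the rank-nullity identity g(λ) = n − rank(A − λI):
  rank(A − (5)·I) = 1, so dim ker(A − (5)·I) = n − 1 = 3

Summary:
  λ = 5: algebraic multiplicity = 4, geometric multiplicity = 3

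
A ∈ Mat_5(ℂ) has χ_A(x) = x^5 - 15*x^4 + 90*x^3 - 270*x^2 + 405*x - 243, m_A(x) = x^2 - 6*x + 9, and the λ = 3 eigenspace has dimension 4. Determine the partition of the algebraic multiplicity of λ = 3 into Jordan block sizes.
Block sizes for λ = 3: [2, 1, 1, 1]

Step 1 — from the characteristic polynomial, algebraic multiplicity of λ = 3 is 5. From dim ker(A − (3)·I) = 4, there are exactly 4 Jordan blocks for λ = 3.
Step 2 — from the minimal polynomial, the factor (x − 3)^2 tells us the largest block for λ = 3 has size 2.
Step 3 — with total size 5, 4 blocks, and largest block 2, the block sizes (in nonincreasing order) are [2, 1, 1, 1].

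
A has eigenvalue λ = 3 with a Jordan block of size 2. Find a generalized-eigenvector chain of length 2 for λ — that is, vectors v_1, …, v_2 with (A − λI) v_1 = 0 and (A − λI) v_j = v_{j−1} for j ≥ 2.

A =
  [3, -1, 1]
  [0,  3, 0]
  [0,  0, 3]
A Jordan chain for λ = 3 of length 2:
v_1 = (-1, 0, 0)ᵀ
v_2 = (0, 1, 0)ᵀ

Let N = A − (3)·I. We want v_2 with N^2 v_2 = 0 but N^1 v_2 ≠ 0; then v_{j-1} := N · v_j for j = 2, …, 2.

Pick v_2 = (0, 1, 0)ᵀ.
Then v_1 = N · v_2 = (-1, 0, 0)ᵀ.

Sanity check: (A − (3)·I) v_1 = (0, 0, 0)ᵀ = 0. ✓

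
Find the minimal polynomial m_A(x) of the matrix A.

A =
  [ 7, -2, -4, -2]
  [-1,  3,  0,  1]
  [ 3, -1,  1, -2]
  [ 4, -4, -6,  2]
x^4 - 13*x^3 + 63*x^2 - 135*x + 108

The characteristic polynomial is χ_A(x) = (x - 4)*(x - 3)^3, so the eigenvalues are known. The minimal polynomial is
  m_A(x) = Π_λ (x − λ)^{k_λ}
where k_λ is the size of the *largest* Jordan block for λ (equivalently, the smallest k with (A − λI)^k v = 0 for every generalised eigenvector v of λ).

  λ = 3: largest Jordan block has size 3, contributing (x − 3)^3
  λ = 4: largest Jordan block has size 1, contributing (x − 4)

So m_A(x) = (x - 4)*(x - 3)^3 = x^4 - 13*x^3 + 63*x^2 - 135*x + 108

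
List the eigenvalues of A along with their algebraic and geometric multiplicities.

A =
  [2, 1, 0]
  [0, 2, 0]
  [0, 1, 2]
λ = 2: alg = 3, geom = 2

Step 1 — factor the characteristic polynomial to read off the algebraic multiplicities:
  χ_A(x) = (x - 2)^3

Step 2 — compute geometric multiplicities via the rank-nullity identity g(λ) = n − rank(A − λI):
  rank(A − (2)·I) = 1, so dim ker(A − (2)·I) = n − 1 = 2

Summary:
  λ = 2: algebraic multiplicity = 3, geometric multiplicity = 2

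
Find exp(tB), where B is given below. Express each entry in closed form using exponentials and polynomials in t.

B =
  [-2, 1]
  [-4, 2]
e^{tB} =
  [1 - 2*t, t]
  [-4*t, 2*t + 1]

Strategy: write B = P · J · P⁻¹ where J is a Jordan canonical form, so e^{tB} = P · e^{tJ} · P⁻¹, and e^{tJ} can be computed block-by-block.

B has Jordan form
J =
  [0, 1]
  [0, 0]
(up to reordering of blocks).

Per-block formulas:
  For a 2×2 Jordan block J_2(0): exp(t · J_2(0)) = e^(0t)·(I + t·N), where N is the 2×2 nilpotent shift.

After assembling e^{tJ} and conjugating by P, we get:

e^{tB} =
  [1 - 2*t, t]
  [-4*t, 2*t + 1]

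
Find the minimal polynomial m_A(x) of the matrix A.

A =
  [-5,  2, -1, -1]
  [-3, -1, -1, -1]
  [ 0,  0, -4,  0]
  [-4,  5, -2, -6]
x^3 + 12*x^2 + 48*x + 64

The characteristic polynomial is χ_A(x) = (x + 4)^4, so the eigenvalues are known. The minimal polynomial is
  m_A(x) = Π_λ (x − λ)^{k_λ}
where k_λ is the size of the *largest* Jordan block for λ (equivalently, the smallest k with (A − λI)^k v = 0 for every generalised eigenvector v of λ).

  λ = -4: largest Jordan block has size 3, contributing (x + 4)^3

So m_A(x) = (x + 4)^3 = x^3 + 12*x^2 + 48*x + 64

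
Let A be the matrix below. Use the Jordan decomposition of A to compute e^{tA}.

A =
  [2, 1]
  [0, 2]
e^{tA} =
  [exp(2*t), t*exp(2*t)]
  [0, exp(2*t)]

Strategy: write A = P · J · P⁻¹ where J is a Jordan canonical form, so e^{tA} = P · e^{tJ} · P⁻¹, and e^{tJ} can be computed block-by-block.

A has Jordan form
J =
  [2, 1]
  [0, 2]
(up to reordering of blocks).

Per-block formulas:
  For a 2×2 Jordan block J_2(2): exp(t · J_2(2)) = e^(2t)·(I + t·N), where N is the 2×2 nilpotent shift.

After assembling e^{tJ} and conjugating by P, we get:

e^{tA} =
  [exp(2*t), t*exp(2*t)]
  [0, exp(2*t)]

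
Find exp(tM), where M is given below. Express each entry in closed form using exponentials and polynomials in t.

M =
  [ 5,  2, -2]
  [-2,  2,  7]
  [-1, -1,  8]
e^{tM} =
  [-t^2*exp(5*t) + exp(5*t), -2*t^2*exp(5*t) + 2*t*exp(5*t), 4*t^2*exp(5*t) - 2*t*exp(5*t)]
  [-t^2*exp(5*t)/2 - 2*t*exp(5*t), -t^2*exp(5*t) - 3*t*exp(5*t) + exp(5*t), 2*t^2*exp(5*t) + 7*t*exp(5*t)]
  [-t^2*exp(5*t)/2 - t*exp(5*t), -t^2*exp(5*t) - t*exp(5*t), 2*t^2*exp(5*t) + 3*t*exp(5*t) + exp(5*t)]

Strategy: write M = P · J · P⁻¹ where J is a Jordan canonical form, so e^{tM} = P · e^{tJ} · P⁻¹, and e^{tJ} can be computed block-by-block.

M has Jordan form
J =
  [5, 1, 0]
  [0, 5, 1]
  [0, 0, 5]
(up to reordering of blocks).

Per-block formulas:
  For a 3×3 Jordan block J_3(5): exp(t · J_3(5)) = e^(5t)·(I + t·N + (t^2/2)·N^2), where N is the 3×3 nilpotent shift.

After assembling e^{tJ} and conjugating by P, we get:

e^{tM} =
  [-t^2*exp(5*t) + exp(5*t), -2*t^2*exp(5*t) + 2*t*exp(5*t), 4*t^2*exp(5*t) - 2*t*exp(5*t)]
  [-t^2*exp(5*t)/2 - 2*t*exp(5*t), -t^2*exp(5*t) - 3*t*exp(5*t) + exp(5*t), 2*t^2*exp(5*t) + 7*t*exp(5*t)]
  [-t^2*exp(5*t)/2 - t*exp(5*t), -t^2*exp(5*t) - t*exp(5*t), 2*t^2*exp(5*t) + 3*t*exp(5*t) + exp(5*t)]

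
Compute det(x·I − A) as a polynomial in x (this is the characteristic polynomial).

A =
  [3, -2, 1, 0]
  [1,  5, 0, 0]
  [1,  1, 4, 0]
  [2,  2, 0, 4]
x^4 - 16*x^3 + 96*x^2 - 256*x + 256

Expanding det(x·I − A) (e.g. by cofactor expansion or by noting that A is similar to its Jordan form J, which has the same characteristic polynomial as A) gives
  χ_A(x) = x^4 - 16*x^3 + 96*x^2 - 256*x + 256
which factors as (x - 4)^4. The eigenvalues (with algebraic multiplicities) are λ = 4 with multiplicity 4.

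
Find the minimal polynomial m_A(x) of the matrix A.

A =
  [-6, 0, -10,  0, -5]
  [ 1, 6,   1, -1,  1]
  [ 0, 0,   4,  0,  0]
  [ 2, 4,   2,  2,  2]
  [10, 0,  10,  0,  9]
x^3 - 7*x^2 + 8*x + 16

The characteristic polynomial is χ_A(x) = (x - 4)^4*(x + 1), so the eigenvalues are known. The minimal polynomial is
  m_A(x) = Π_λ (x − λ)^{k_λ}
where k_λ is the size of the *largest* Jordan block for λ (equivalently, the smallest k with (A − λI)^k v = 0 for every generalised eigenvector v of λ).

  λ = -1: largest Jordan block has size 1, contributing (x + 1)
  λ = 4: largest Jordan block has size 2, contributing (x − 4)^2

So m_A(x) = (x - 4)^2*(x + 1) = x^3 - 7*x^2 + 8*x + 16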